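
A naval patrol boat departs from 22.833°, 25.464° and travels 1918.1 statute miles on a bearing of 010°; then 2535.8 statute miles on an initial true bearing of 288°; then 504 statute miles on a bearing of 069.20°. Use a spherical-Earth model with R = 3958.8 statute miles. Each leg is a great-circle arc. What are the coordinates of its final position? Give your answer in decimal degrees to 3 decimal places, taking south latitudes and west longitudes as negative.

Apply the spherical direct solution leg by leg, carrying full precision between legs.
Leg 1: from (22.833°, 25.464°), δ = 1918.1/3958.8 = 0.484516 rad, θ = 10° → φ = 50.009°, λ = 32.694°.
Leg 2: from (50.009°, 32.694°), δ = 2535.8/3958.8 = 0.640548 rad, θ = 288° → φ = 47.135°, λ = -23.976°.
Leg 3: from (47.135°, -23.976°), δ = 504/3958.8 = 0.127311 rad, θ = 69.2° → φ = 49.262°, λ = -13.497°.

latitude 49.262°, longitude -13.497°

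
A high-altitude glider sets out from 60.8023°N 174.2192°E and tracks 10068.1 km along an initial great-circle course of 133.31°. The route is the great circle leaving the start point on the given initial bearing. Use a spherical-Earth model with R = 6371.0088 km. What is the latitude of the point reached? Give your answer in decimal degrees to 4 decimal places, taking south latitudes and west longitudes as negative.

δ = 10068.1/6371.0088 = 1.580299 rad (90.5445°).
Converting: φ₁ = 1.061200 rad, θ = 2.326698 rad.
Destination latitude: φ₂ = arcsin( sin φ₁ cos δ + cos φ₁ sin δ cos θ ) = arcsin(-0.342901) = -20.0537°.
Δλ = atan2( sin θ sin δ cos φ₁ , cos δ − sin φ₁ sin φ₂ ) = atan2(0.354951, 0.289830) = 0.886054 rad = 50.7671°.
λ₂ = 174.2192° + 50.7671° = 224.9863°, normalized to (−180°, 180°] → -135.0137°.

latitude -20.0537°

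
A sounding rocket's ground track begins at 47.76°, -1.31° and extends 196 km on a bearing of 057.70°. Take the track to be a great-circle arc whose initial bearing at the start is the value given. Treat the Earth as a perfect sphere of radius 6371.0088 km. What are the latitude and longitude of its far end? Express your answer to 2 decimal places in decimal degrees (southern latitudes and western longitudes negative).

Central angle δ = d/R = 0.030764 rad.
Start latitude φ₁ = 0.833569 rad; initial bearing θ = 1.007055 rad.
sin φ₂ = sin φ₁ cos δ + cos φ₁ sin δ cos θ = (0.740335)(0.999527) + (0.672238)(0.030760)(0.534352) = 0.751034
φ₂ = asin(0.751034) = 0.849627 rad = 48.68°.
For the longitude increment, Δλ = atan2( sin θ sin δ cos φ₁, cos δ − sin φ₁ sin φ₂ ) = atan2(0.017478, 0.443509) = 2.26°.
Hence λ₂ = -1.31° + 2.26° = 0.95°.

latitude 48.68°, longitude 0.95°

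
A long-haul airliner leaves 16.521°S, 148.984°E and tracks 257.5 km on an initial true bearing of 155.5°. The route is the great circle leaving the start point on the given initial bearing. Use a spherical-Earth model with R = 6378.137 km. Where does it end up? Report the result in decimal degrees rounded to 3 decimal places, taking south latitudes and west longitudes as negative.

δ = 257.5/6378.137 = 0.040372 rad (2.3132°).
Converting: φ₁ = -0.288346 rad, θ = 2.713987 rad.
Destination latitude: φ₂ = arcsin( sin φ₁ cos δ + cos φ₁ sin δ cos θ ) = arcsin(-0.319346) = -18.623°.
For the longitude increment, Δλ = atan2( sin θ sin δ cos φ₁, cos δ − sin φ₁ sin φ₂ ) = atan2(0.016047, 0.908374) = 1.012°.
Hence λ₂ = 148.984° + 1.012° = 149.996°.

latitude -18.623°, longitude 149.996°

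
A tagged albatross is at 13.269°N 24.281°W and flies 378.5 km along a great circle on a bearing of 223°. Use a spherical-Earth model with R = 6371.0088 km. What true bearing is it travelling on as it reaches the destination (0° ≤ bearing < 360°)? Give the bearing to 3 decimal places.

final bearing 222.508°

Angular distance δ = d/R = 378.5 / 6371.0088 = 0.059410 rad.
Converting: φ₁ = 0.231588 rad, θ = 3.892084 rad.
sin φ₂ = sin φ₁ cos δ + cos φ₁ sin δ cos θ = (0.229523)(0.998236) + (0.973303)(0.059375)(-0.731354) = 0.186854
φ₂ = asin(0.186854) = 0.187958 rad = 10.769°.
Then Δλ = atan2(-0.039412, 0.955349) = -0.041231 rad, from sin θ sin δ cos φ₁ over cos δ − sin φ₁ sin φ₂.
λ₂ = λ₁ + Δλ = -26.643°.
The forward bearing on arrival equals the back-azimuth from the destination plus 180°.
Back-azimuth from P₂ (10.769°, -26.643°) to P₁ (13.269°, -24.281°), with Δλ' = λ₁ − λ₂ = 2.362°: atan2( sin Δλ' cos φ₁ , cos φ₂ sin φ₁ − sin φ₂ cos φ₁ cos Δλ' ) = 42.508°.
Final bearing = (42.508° + 180°) mod 360° = 222.508°.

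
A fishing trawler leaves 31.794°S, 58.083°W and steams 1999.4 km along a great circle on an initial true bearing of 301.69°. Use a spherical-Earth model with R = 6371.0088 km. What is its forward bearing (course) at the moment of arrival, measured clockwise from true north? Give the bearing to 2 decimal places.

Angular distance δ = d/R = 1999.4 / 6371.0088 = 0.313828 rad.
With φ₁ = -31.794° = -0.554910 rad and θ = 301.69° = 5.265484 rad:
Applying the spherical law of cosines for sides, sin φ₂ = sin φ₁ cos δ + cos φ₁ sin δ cos θ = -0.363300, so φ₂ = -21.303°.
For the longitude increment, Δλ = atan2( sin θ sin δ cos φ₁, cos δ − sin φ₁ sin φ₂ ) = atan2(-0.223260, 0.759748) = -16.376°.
λ₂ = -58.083° + -16.376° = -74.459°.
The forward bearing on arrival equals the back-azimuth from the destination plus 180°.
Back-azimuth from P₂ (-21.30°, -74.46°) to P₁ (-31.79°, -58.08°), with Δλ' = λ₁ − λ₂ = 16.38°: atan2( sin Δλ' cos φ₁ , cos φ₂ sin φ₁ − sin φ₂ cos φ₁ cos Δλ' ) = 129.08°.
Final bearing = (129.08° + 180°) mod 360° = 309.08°.

final bearing 309.08°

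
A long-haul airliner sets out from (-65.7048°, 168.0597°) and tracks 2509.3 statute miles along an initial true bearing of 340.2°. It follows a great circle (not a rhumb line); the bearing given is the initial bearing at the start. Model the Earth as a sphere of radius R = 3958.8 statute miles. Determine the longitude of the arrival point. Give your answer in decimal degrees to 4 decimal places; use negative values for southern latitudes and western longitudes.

δ = 2509.3/3958.8 = 0.633854 rad (36.3171°).
With φ₁ = -65.7048° = -1.146765 rad and θ = 340.2° = 5.937610 rad:
Destination latitude: φ₂ = arcsin( sin φ₁ cos δ + cos φ₁ sin δ cos θ ) = arcsin(-0.505122) = -30.3395°.
Δλ = atan2( sin θ sin δ cos φ₁ , cos δ − sin φ₁ sin φ₂ ) = atan2(-0.082542, 0.345364) = -0.234600 rad = -13.4416°.
λ₂ = 168.0597° + -13.4416° = 154.6181°.

longitude 154.6181°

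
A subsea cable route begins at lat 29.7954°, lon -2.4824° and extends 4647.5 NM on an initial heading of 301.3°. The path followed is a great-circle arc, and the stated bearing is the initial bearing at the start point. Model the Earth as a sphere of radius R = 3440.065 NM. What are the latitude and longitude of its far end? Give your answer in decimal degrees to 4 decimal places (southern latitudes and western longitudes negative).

latitude 33.2531°, longitude -96.7840°

The arc subtends δ = 4647.5/3440.065 = 1.350992 rad at the centre.
Converting: φ₁ = 0.520028 rad, θ = 5.258677 rad.
Destination latitude: φ₂ = arcsin( sin φ₁ cos δ + cos φ₁ sin δ cos θ ) = arcsin(0.548339) = 33.2531°.
Δλ = atan2( sin θ sin δ cos φ₁ , cos δ − sin φ₁ sin φ₂ ) = atan2(-0.723663, -0.054433) = -1.645874 rad = -94.3016°.
λ₂ = λ₁ + Δλ = -96.7840°.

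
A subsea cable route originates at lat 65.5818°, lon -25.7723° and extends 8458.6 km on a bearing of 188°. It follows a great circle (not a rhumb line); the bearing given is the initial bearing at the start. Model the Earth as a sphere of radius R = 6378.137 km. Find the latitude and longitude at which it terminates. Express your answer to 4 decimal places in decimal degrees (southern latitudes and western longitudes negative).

Central angle δ = d/R = 1.326187 rad.
With φ₁ = 65.5818° = 1.144618 rad and θ = 188° = 3.281219 rad:
Destination latitude: φ₂ = arcsin( sin φ₁ cos δ + cos φ₁ sin δ cos θ ) = arcsin(-0.176669) = -10.1758°.
For the longitude increment, Δλ = atan2( sin θ sin δ cos φ₁, cos δ − sin φ₁ sin φ₂ ) = atan2(-0.055821, 0.403044) = -7.8852°.
λ₂ = -25.7723° + -7.8852° = -33.6575°.

latitude -10.1758°, longitude -33.6575°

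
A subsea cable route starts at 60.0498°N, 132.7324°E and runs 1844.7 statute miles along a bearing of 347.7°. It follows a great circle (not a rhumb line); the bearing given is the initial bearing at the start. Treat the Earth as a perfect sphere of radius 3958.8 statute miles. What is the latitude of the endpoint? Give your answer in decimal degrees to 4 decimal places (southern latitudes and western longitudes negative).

The arc subtends δ = 1844.7/3958.8 = 0.465975 rad at the centre.
Start latitude φ₁ = 1.048067 rad; initial bearing θ = 6.068510 rad.
sin φ₂ = sin φ₁ cos δ + cos φ₁ sin δ cos θ = (0.866460)(0.893384) + (0.499247)(0.449294)(0.977046) = 0.993241
φ₂ = asin(0.993241) = 1.454464 rad = 83.3346°.
Then Δλ = atan2(-0.047785, 0.032781) = -0.969518 rad, from sin θ sin δ cos φ₁ over cos δ − sin φ₁ sin φ₂.
λ₂ = 132.7324° + -55.5493° = 77.1831°.

latitude 83.3346°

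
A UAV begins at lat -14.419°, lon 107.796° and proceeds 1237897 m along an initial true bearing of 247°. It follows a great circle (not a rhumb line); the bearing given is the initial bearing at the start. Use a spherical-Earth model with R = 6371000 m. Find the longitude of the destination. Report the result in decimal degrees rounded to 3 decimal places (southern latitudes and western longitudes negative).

longitude 96.994°

The arc subtends δ = 1237897/6371000 = 0.194302 rad at the centre.
With φ₁ = -14.419° = -0.251659 rad and θ = 247° = 4.310963 rad:
Applying the spherical law of cosines for sides, sin φ₂ = sin φ₁ cos δ + cos φ₁ sin δ cos θ = -0.317392, so φ₂ = -18.505°.
Then Δλ = atan2(-0.172134, 0.902149) = -0.188538 rad, from sin θ sin δ cos φ₁ over cos δ − sin φ₁ sin φ₂.
λ₂ = λ₁ + Δλ = 96.994°.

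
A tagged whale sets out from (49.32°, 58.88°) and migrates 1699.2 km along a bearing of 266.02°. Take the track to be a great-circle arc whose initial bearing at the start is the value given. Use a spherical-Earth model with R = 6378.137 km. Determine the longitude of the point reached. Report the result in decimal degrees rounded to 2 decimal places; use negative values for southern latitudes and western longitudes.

longitude 36.65°

Central angle δ = d/R = 0.266410 rad.
With φ₁ = 49.32° = 0.860796 rad and θ = 266.02° = 4.642925 rad:
sin φ₂ = sin φ₁ cos δ + cos φ₁ sin δ cos θ = (0.758362)(0.964722) + (0.651834)(0.263270)(-0.069408) = 0.719698
φ₂ = asin(0.719698) = 0.803367 rad = 46.03°.
Then Δλ = atan2(-0.171194, 0.418931) = -0.387937 rad, from sin θ sin δ cos φ₁ over cos δ − sin φ₁ sin φ₂.
λ₂ = λ₁ + Δλ = 36.65°.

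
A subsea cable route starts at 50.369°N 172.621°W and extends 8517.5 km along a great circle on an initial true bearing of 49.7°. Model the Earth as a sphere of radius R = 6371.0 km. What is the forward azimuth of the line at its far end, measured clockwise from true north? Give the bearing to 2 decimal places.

Central angle δ = d/R = 1.336917 rad.
Converting: φ₁ = 0.879105 rad, θ = 0.867429 rad.
Destination latitude: φ₂ = arcsin( sin φ₁ cos δ + cos φ₁ sin δ cos θ ) = arcsin(0.579806) = 35.437°.
Then Δλ = atan2(0.473217, -0.214795) = 1.996892 rad, from sin θ sin δ cos φ₁ over cos δ − sin φ₁ sin φ₂.
λ₂ = λ₁ + Δλ = -58.207°.
The forward bearing on arrival equals the back-azimuth from the destination plus 180°.
Back-azimuth from P₂ (35.44°, -58.21°) to P₁ (50.37°, -172.62°), with Δλ' = λ₁ − λ₂ = -114.41°: atan2( sin Δλ' cos φ₁ , cos φ₂ sin φ₁ − sin φ₂ cos φ₁ cos Δλ' ) = 323.34°.
Final bearing = (323.34° + 180°) mod 360° = 143.34°.

final bearing 143.34°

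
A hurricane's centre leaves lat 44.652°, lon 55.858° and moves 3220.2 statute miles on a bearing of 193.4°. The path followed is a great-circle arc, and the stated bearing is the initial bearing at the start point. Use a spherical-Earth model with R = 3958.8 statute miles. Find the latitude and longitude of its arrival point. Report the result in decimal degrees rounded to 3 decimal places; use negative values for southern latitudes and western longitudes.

latitude -1.147°, longitude 46.161°

Central angle δ = d/R = 0.813428 rad.
Converting: φ₁ = 0.779324 rad, θ = 3.375467 rad.
Applying the spherical law of cosines for sides, sin φ₂ = sin φ₁ cos δ + cos φ₁ sin δ cos θ = -0.020024, so φ₂ = -1.147°.
Then Δλ = atan2(-0.119797, 0.701084) = -0.169239 rad, from sin θ sin δ cos φ₁ over cos δ − sin φ₁ sin φ₂.
λ₂ = 55.858° + -9.697° = 46.161°.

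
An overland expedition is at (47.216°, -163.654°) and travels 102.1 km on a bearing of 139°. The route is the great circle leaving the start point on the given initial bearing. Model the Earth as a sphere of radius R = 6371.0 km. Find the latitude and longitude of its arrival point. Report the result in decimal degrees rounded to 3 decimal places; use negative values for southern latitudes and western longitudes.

Central angle δ = d/R = 0.016026 rad.
With φ₁ = 47.216° = 0.824075 rad and θ = 139° = 2.426008 rad:
Applying the spherical law of cosines for sides, sin φ₂ = sin φ₁ cos δ + cos φ₁ sin δ cos θ = 0.725610, so φ₂ = 46.520°.
Δλ = atan2( sin θ sin δ cos φ₁ , cos δ − sin φ₁ sin φ₂ ) = atan2(0.007141, 0.467332) = 0.015279 rad = 0.875°.
λ₂ = -163.654° + 0.875° = -162.779°.

latitude 46.520°, longitude -162.779°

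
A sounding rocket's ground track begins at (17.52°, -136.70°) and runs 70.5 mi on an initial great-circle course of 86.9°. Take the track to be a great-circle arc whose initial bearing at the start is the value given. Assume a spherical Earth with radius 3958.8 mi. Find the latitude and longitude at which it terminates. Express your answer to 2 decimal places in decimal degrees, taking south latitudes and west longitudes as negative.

latitude 17.57°, longitude -135.63°

δ = 70.5/3958.8 = 0.017808 rad (1.0203°).
Start latitude φ₁ = 0.305782 rad; initial bearing θ = 1.516691 rad.
Applying the spherical law of cosines for sides, sin φ₂ = sin φ₁ cos δ + cos φ₁ sin δ cos θ = 0.301909, so φ₂ = 17.57°.
Then Δλ = atan2(0.016957, 0.908955) = 0.018653 rad, from sin θ sin δ cos φ₁ over cos δ − sin φ₁ sin φ₂.
Hence λ₂ = -136.70° + 1.07° = -135.63°.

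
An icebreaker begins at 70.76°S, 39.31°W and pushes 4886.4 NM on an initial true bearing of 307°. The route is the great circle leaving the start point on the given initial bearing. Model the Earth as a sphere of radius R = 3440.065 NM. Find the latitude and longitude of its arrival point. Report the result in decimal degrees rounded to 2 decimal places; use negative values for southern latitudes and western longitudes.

δ = 4886.4/3440.065 = 1.420438 rad (81.3851°).
Converting: φ₁ = -1.234995 rad, θ = 5.358161 rad.
Destination latitude: φ₂ = arcsin( sin φ₁ cos δ + cos φ₁ sin δ cos θ ) = arcsin(0.054650) = 3.13°.
Then Δλ = atan2(-0.260202, 0.201390) = -0.912126 rad, from sin θ sin δ cos φ₁ over cos δ − sin φ₁ sin φ₂.
λ₂ = -39.31° + -52.26° = -91.57°.

latitude 3.13°, longitude -91.57°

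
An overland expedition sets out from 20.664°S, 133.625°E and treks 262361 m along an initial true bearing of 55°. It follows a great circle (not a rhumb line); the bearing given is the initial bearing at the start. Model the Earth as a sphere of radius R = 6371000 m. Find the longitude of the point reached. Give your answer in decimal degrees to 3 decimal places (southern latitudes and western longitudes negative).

longitude 135.673°

Central angle δ = d/R = 0.041181 rad.
With φ₁ = -20.664° = -0.360655 rad and θ = 55° = 0.959931 rad:
Destination latitude: φ₂ = arcsin( sin φ₁ cos δ + cos φ₁ sin δ cos θ ) = arcsin(-0.330494) = -19.299°.
Δλ = atan2( sin θ sin δ cos φ₁ , cos δ − sin φ₁ sin φ₂ ) = atan2(0.031554, 0.882525) = 0.035739 rad = 2.048°.
λ₂ = 133.625° + 2.048° = 135.673°.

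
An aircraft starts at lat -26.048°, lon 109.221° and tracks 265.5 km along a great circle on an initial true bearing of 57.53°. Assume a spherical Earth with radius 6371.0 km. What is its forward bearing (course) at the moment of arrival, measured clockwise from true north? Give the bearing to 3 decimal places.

final bearing 56.578°

The arc subtends δ = 265.5/6371 = 0.041673 rad at the centre.
With φ₁ = -26.048° = -0.454623 rad and θ = 57.53° = 1.004088 rad:
Destination latitude: φ₂ = arcsin( sin φ₁ cos δ + cos φ₁ sin δ cos θ ) = arcsin(-0.418648) = -24.749°.
For the longitude increment, Δλ = atan2( sin θ sin δ cos φ₁, cos δ − sin φ₁ sin φ₂ ) = atan2(0.031578, 0.815293) = 2.218°.
λ₂ = λ₁ + Δλ = 111.439°.
The forward bearing on arrival equals the back-azimuth from the destination plus 180°.
Back-azimuth from P₂ (-24.749°, 111.439°) to P₁ (-26.048°, 109.221°), with Δλ' = λ₁ − λ₂ = -2.218°: atan2( sin Δλ' cos φ₁ , cos φ₂ sin φ₁ − sin φ₂ cos φ₁ cos Δλ' ) = 236.578°.
Final bearing = (236.578° + 180°) mod 360° = 56.578°.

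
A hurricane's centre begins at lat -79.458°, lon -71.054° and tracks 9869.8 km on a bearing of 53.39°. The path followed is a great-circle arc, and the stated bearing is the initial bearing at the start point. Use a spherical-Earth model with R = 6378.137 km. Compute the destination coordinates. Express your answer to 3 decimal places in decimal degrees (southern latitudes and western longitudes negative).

latitude 4.941°, longitude -17.397°

Angular distance δ = d/R = 9869.8 / 6378.137 = 1.547442 rad.
With φ₁ = -79.458° = -1.386804 rad and θ = 53.39° = 0.931831 rad:
sin φ₂ = sin φ₁ cos δ + cos φ₁ sin δ cos θ = (-0.983121)(0.023352) + (0.182956)(0.999727)(0.596365) = 0.086121
φ₂ = asin(0.086121) = 0.086228 rad = 4.941°.
For the longitude increment, Δλ = atan2( sin θ sin δ cos φ₁, cos δ − sin φ₁ sin φ₂ ) = atan2(0.146821, 0.108019) = 53.657°.
λ₂ = λ₁ + Δλ = -17.397°.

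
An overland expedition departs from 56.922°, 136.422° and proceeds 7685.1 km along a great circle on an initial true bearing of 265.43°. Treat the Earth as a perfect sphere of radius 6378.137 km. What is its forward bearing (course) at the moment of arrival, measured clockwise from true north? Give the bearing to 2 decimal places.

Central angle δ = d/R = 1.204913 rad.
With φ₁ = 56.922° = 0.993476 rad and θ = 265.43° = 4.632627 rad:
sin φ₂ = sin φ₁ cos δ + cos φ₁ sin δ cos θ = (0.837928)(0.357774) + (0.545780)(0.933808)(-0.079677) = 0.259182
φ₂ = asin(0.259182) = 0.262175 rad = 15.022°.
Then Δλ = atan2(-0.508034, 0.140599) = -1.300803 rad, from sin θ sin δ cos φ₁ over cos δ − sin φ₁ sin φ₂.
λ₂ = 136.422° + -74.531° = 61.891°.
The forward bearing on arrival equals the back-azimuth from the destination plus 180°.
Back-azimuth from P₂ (15.02°, 61.89°) to P₁ (56.92°, 136.42°), with Δλ' = λ₁ − λ₂ = 74.53°: atan2( sin Δλ' cos φ₁ , cos φ₂ sin φ₁ − sin φ₂ cos φ₁ cos Δλ' ) = 34.28°.
Final bearing = (34.28° + 180°) mod 360° = 214.28°.

final bearing 214.28°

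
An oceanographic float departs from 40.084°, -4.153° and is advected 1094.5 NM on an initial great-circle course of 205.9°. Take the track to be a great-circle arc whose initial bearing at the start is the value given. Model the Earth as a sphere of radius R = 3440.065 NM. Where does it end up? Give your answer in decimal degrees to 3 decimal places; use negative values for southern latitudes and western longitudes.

δ = 1094.5/3440.065 = 0.318163 rad (18.2294°).
With φ₁ = 40.084° = 0.699598 rad and θ = 205.9° = 3.593633 rad:
sin φ₂ = sin φ₁ cos δ + cos φ₁ sin δ cos θ = (0.643910)(0.949812) + (0.765101)(0.312822)(-0.899558) = 0.396293
φ₂ = asin(0.396293) = 0.407475 rad = 23.347°.
Then Δλ = atan2(-0.104544, 0.694635) = -0.149381 rad, from sin θ sin δ cos φ₁ over cos δ − sin φ₁ sin φ₂.
Hence λ₂ = -4.153° + -8.559° = -12.712°.

latitude 23.347°, longitude -12.712°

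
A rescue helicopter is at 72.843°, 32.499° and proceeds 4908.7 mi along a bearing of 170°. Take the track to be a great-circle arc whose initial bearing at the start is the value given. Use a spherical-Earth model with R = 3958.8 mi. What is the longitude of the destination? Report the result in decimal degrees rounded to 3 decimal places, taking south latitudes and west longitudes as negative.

longitude 41.958°

δ = 4908.7/3958.8 = 1.239946 rad (71.0437°).
Start latitude φ₁ = 1.271350 rad; initial bearing θ = 2.967060 rad.
Destination latitude: φ₂ = arcsin( sin φ₁ cos δ + cos φ₁ sin δ cos θ ) = arcsin(0.035637) = 2.042°.
Then Δλ = atan2(0.048447, 0.290796) = 0.165084 rad, from sin θ sin δ cos φ₁ over cos δ − sin φ₁ sin φ₂.
λ₂ = 32.499° + 9.459° = 41.958°.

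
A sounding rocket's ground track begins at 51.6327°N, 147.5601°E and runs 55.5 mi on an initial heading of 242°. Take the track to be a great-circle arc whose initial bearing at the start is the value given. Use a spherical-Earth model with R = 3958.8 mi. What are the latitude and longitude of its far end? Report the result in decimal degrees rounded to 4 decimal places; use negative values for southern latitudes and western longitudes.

δ = 55.5/3958.8 = 0.014019 rad (0.8033°).
Start latitude φ₁ = 0.901161 rad; initial bearing θ = 4.223697 rad.
Destination latitude: φ₂ = arcsin( sin φ₁ cos δ + cos φ₁ sin δ cos θ ) = arcsin(0.779886) = 51.2501°.
Then Δλ = atan2(-0.007683, 0.388434) = -0.019777 rad, from sin θ sin δ cos φ₁ over cos δ − sin φ₁ sin φ₂.
λ₂ = 147.5601° + -1.1331° = 146.4270°.

latitude 51.2501°, longitude 146.4270°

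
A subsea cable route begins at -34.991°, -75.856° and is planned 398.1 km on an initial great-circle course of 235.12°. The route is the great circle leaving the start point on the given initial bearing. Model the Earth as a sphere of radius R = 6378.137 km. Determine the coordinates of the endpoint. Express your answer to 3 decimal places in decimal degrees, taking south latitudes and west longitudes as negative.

latitude -36.981°, longitude -79.529°

Angular distance δ = d/R = 398.1 / 6378.137 = 0.062416 rad.
With φ₁ = -34.991° = -0.610708 rad and θ = 235.12° = 4.103618 rad:
sin φ₂ = sin φ₁ cos δ + cos φ₁ sin δ cos θ = (-0.573448)(0.998053) + (0.819242)(0.062376)(-0.571860) = -0.601554
φ₂ = asin(-0.601554) = -0.645445 rad = -36.981°.
Then Δλ = atan2(-0.041921, 0.653093) = -0.064100 rad, from sin θ sin δ cos φ₁ over cos δ − sin φ₁ sin φ₂.
λ₂ = λ₁ + Δλ = -79.529°.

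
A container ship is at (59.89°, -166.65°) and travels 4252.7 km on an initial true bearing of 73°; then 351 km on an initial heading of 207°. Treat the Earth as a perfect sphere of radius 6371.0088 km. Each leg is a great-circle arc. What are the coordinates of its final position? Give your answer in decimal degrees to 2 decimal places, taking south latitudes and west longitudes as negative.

latitude 47.54°, longitude -100.63°

Apply the spherical direct solution leg by leg, carrying full precision between legs.
Leg 1: from (59.89°, -166.65°), δ = 4252.7/6371.0088 = 0.667508 rad, θ = 73° → φ = 50.37°, λ = -98.50°.
Leg 2: from (50.37°, -98.50°), δ = 351/6371.0088 = 0.055093 rad, θ = 207° → φ = 47.54°, λ = -100.63°.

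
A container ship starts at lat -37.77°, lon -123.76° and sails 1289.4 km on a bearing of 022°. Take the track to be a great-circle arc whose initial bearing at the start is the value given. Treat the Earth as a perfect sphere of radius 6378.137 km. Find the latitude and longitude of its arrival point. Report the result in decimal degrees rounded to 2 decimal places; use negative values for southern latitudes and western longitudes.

latitude -26.93°, longitude -118.92°

The arc subtends δ = 1289.4/6378.137 = 0.202159 rad at the centre.
With φ₁ = -37.77° = -0.659211 rad and θ = 22° = 0.383972 rad:
Applying the spherical law of cosines for sides, sin φ₂ = sin φ₁ cos δ + cos φ₁ sin δ cos θ = -0.452861, so φ₂ = -26.93°.
For the longitude increment, Δλ = atan2( sin θ sin δ cos φ₁, cos δ − sin φ₁ sin φ₂ ) = atan2(0.059456, 0.702261) = 4.84°.
λ₂ = -123.76° + 4.84° = -118.92°.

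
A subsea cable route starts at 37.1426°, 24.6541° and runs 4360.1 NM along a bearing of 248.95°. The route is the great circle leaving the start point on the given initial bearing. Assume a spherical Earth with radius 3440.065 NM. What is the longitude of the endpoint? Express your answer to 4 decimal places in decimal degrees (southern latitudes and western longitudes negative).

longitude -38.7930°

The arc subtends δ = 4360.1/3440.065 = 1.267447 rad at the centre.
Start latitude φ₁ = 0.648261 rad; initial bearing θ = 4.344997 rad.
sin φ₂ = sin φ₁ cos δ + cos φ₁ sin δ cos θ = (0.603801)(0.298718) + (0.797135)(0.954341)(-0.359183) = -0.092878
φ₂ = asin(-0.092878) = -0.093012 rad = -5.3292°.
Then Δλ = atan2(-0.709973, 0.354798) = -1.107361 rad, from sin θ sin δ cos φ₁ over cos δ − sin φ₁ sin φ₂.
λ₂ = 24.6541° + -63.4471° = -38.7930°.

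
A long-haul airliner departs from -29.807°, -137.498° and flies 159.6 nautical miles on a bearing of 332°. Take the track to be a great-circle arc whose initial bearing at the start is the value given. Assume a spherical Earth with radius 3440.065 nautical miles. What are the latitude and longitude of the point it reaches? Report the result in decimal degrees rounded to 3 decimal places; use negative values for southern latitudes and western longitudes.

Central angle δ = d/R = 0.046394 rad.
With φ₁ = -29.807° = -0.520230 rad and θ = 332° = 5.794493 rad:
Destination latitude: φ₂ = arcsin( sin φ₁ cos δ + cos φ₁ sin δ cos θ ) = arcsin(-0.461013) = -27.453°.
Then Δλ = atan2(-0.018893, 0.769763) = -0.024538 rad, from sin θ sin δ cos φ₁ over cos δ − sin φ₁ sin φ₂.
λ₂ = -137.498° + -1.406° = -138.904°.

latitude -27.453°, longitude -138.904°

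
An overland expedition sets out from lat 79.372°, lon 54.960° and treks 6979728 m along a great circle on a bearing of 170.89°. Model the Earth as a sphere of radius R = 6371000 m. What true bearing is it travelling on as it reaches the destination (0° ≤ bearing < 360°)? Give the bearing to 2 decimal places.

final bearing 178.25°

Central angle δ = d/R = 1.095547 rad.
Start latitude φ₁ = 1.385303 rad; initial bearing θ = 2.982593 rad.
Applying the spherical law of cosines for sides, sin φ₂ = sin φ₁ cos δ + cos φ₁ sin δ cos θ = 0.287787, so φ₂ = 16.726°.
Then Δλ = atan2(0.025965, 0.174710) = 0.147538 rad, from sin θ sin δ cos φ₁ over cos δ − sin φ₁ sin φ₂.
λ₂ = 54.960° + 8.453° = 63.413°.
The forward bearing on arrival equals the back-azimuth from the destination plus 180°.
Back-azimuth from P₂ (16.73°, 63.41°) to P₁ (79.37°, 54.96°), with Δλ' = λ₁ − λ₂ = -8.45°: atan2( sin Δλ' cos φ₁ , cos φ₂ sin φ₁ − sin φ₂ cos φ₁ cos Δλ' ) = 358.25°.
Final bearing = (358.25° + 180°) mod 360° = 178.25°.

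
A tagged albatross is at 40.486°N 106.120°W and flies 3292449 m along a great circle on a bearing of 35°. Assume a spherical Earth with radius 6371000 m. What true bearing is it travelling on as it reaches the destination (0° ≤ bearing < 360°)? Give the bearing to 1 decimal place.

Central angle δ = d/R = 0.516787 rad.
Converting: φ₁ = 0.706614 rad, θ = 0.610865 rad.
Applying the spherical law of cosines for sides, sin φ₂ = sin φ₁ cos δ + cos φ₁ sin δ cos θ = 0.872302, so φ₂ = 60.727°.
Δλ = atan2( sin θ sin δ cos φ₁ , cos δ − sin φ₁ sin φ₂ ) = atan2(0.215542, 0.303058) = 0.618219 rad = 35.421°.
Hence λ₂ = -106.120° + 35.421° = -70.699°.
The forward bearing on arrival equals the back-azimuth from the destination plus 180°.
Back-azimuth from P₂ (60.7°, -70.7°) to P₁ (40.5°, -106.1°), with Δλ' = λ₁ − λ₂ = -35.4°: atan2( sin Δλ' cos φ₁ , cos φ₂ sin φ₁ − sin φ₂ cos φ₁ cos Δλ' ) = 243.1°.
Final bearing = (243.1° + 180°) mod 360° = 63.1°.

final bearing 63.1°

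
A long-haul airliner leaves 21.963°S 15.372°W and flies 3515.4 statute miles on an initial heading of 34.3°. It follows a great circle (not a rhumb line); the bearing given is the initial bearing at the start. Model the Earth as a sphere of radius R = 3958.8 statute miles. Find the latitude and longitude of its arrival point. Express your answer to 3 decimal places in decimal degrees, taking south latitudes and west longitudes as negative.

latitude 21.002°, longitude 12.552°

δ = 3515.4/3958.8 = 0.887996 rad (50.8784°).
Start latitude φ₁ = -0.383327 rad; initial bearing θ = 0.598648 rad.
sin φ₂ = sin φ₁ cos δ + cos φ₁ sin δ cos θ = (-0.374008)(0.630968) + (0.927426)(0.775809)(0.826098) = 0.358395
φ₂ = asin(0.358395) = 0.366548 rad = 21.002°.
Then Δλ = atan2(0.405460, 0.765010) = 0.487363 rad, from sin θ sin δ cos φ₁ over cos δ − sin φ₁ sin φ₂.
λ₂ = -15.372° + 27.924° = 12.552°.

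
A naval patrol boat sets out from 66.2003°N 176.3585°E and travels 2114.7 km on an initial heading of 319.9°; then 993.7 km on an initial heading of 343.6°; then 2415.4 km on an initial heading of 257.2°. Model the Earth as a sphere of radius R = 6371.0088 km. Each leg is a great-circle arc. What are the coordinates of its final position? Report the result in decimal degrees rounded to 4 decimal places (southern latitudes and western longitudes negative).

Apply the spherical direct solution leg by leg, carrying full precision between legs.
Leg 1: from (66.2003°, 176.3585°), δ = 2114.7/6371.0088 = 0.331925 rad, θ = 319.9° → φ = 74.9295°, λ = 122.5281°.
Leg 2: from (74.9295°, 122.5281°), δ = 993.7/6371.0088 = 0.155972 rad, θ = 343.6° → φ = 83.0403°, λ = 101.3076°.
Leg 3: from (83.0403°, 101.3076°), δ = 2415.4/6371.0088 = 0.379124 rad, θ = 257.2° → φ = 65.8124°, λ = 39.5621°.

latitude 65.8124°, longitude 39.5621°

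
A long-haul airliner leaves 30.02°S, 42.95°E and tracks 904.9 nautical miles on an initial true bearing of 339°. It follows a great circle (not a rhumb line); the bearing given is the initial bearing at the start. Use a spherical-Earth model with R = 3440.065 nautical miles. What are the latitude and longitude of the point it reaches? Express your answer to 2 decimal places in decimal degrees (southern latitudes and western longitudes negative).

latitude -15.84°, longitude 37.39°

Angular distance δ = d/R = 904.9 / 3440.065 = 0.263047 rad.
Converting: φ₁ = -0.523948 rad, θ = 5.916666 rad.
Applying the spherical law of cosines for sides, sin φ₂ = sin φ₁ cos δ + cos φ₁ sin δ cos θ = -0.272905, so φ₂ = -15.84°.
For the longitude increment, Δλ = atan2( sin θ sin δ cos φ₁, cos δ − sin φ₁ sin φ₂ ) = atan2(-0.080684, 0.829067) = -5.56°.
λ₂ = λ₁ + Δλ = 37.39°.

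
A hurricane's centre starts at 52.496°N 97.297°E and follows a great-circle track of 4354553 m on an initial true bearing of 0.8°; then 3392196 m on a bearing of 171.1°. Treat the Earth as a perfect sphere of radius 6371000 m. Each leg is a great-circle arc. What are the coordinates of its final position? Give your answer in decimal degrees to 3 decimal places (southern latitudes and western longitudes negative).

latitude 57.783°, longitude -91.212°

Apply the spherical direct solution leg by leg, carrying full precision between legs.
Leg 1: from (52.496°, 97.297°), δ = 4354553/6371000 = 0.683496 rad, θ = 0.8° → φ = 88.270°, λ = -99.684°.
Leg 2: from (88.270°, -99.684°), δ = 3392196/6371000 = 0.532443 rad, θ = 171.1° → φ = 57.783°, λ = -91.212°.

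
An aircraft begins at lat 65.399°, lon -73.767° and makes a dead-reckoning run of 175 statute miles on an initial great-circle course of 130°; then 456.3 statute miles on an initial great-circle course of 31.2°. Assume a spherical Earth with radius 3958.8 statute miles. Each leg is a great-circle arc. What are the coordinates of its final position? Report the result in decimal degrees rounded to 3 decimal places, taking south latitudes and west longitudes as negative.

Apply the spherical direct solution leg by leg, carrying full precision between legs.
Leg 1: from (65.399°, -73.767°), δ = 175/3958.8 = 0.044205 rad, θ = 130° → φ = 63.704°, λ = -69.385°.
Leg 2: from (63.704°, -69.385°), δ = 456.3/3958.8 = 0.115262 rad, θ = 31.2° → φ = 69.091°, λ = -59.775°.

latitude 69.091°, longitude -59.775°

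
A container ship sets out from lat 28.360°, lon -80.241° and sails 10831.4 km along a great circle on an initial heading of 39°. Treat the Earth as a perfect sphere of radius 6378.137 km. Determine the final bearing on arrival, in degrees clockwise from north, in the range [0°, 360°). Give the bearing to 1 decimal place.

final bearing 135.2°

δ = 10831.4/6378.137 = 1.698207 rad (97.3001°).
With φ₁ = 28.360° = 0.494975 rad and θ = 39° = 0.680678 rad:
Applying the spherical law of cosines for sides, sin φ₂ = sin φ₁ cos δ + cos φ₁ sin δ cos θ = 0.617972, so φ₂ = 38.168°.
Δλ = atan2( sin θ sin δ cos φ₁ , cos δ − sin φ₁ sin φ₂ ) = atan2(0.549301, -0.420610) = 2.224281 rad = 127.442°.
Hence λ₂ = -80.241° + 127.442° = 47.201°.
The forward bearing on arrival equals the back-azimuth from the destination plus 180°.
Back-azimuth from P₂ (38.2°, 47.2°) to P₁ (28.4°, -80.2°), with Δλ' = λ₁ − λ₂ = -127.4°: atan2( sin Δλ' cos φ₁ , cos φ₂ sin φ₁ − sin φ₂ cos φ₁ cos Δλ' ) = 315.2°.
Final bearing = (315.2° + 180°) mod 360° = 135.2°.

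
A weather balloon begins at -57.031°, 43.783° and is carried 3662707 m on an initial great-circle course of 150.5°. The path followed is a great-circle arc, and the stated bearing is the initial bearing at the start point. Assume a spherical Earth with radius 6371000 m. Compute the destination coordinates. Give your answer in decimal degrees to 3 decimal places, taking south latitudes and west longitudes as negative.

The arc subtends δ = 3662707/6371000 = 0.574903 rad at the centre.
Converting: φ₁ = -0.995379 rad, θ = 2.626721 rad.
sin φ₂ = sin φ₁ cos δ + cos φ₁ sin δ cos θ = (-0.838965)(0.839245) + (0.544185)(0.543753)(-0.870356) = -0.961638
φ₂ = asin(-0.961638) = -1.292911 rad = -74.078°.
Then Δλ = atan2(0.145709, 0.032464) = 1.351574 rad, from sin θ sin δ cos φ₁ over cos δ − sin φ₁ sin φ₂.
λ₂ = λ₁ + Δλ = 121.222°.

latitude -74.078°, longitude 121.222°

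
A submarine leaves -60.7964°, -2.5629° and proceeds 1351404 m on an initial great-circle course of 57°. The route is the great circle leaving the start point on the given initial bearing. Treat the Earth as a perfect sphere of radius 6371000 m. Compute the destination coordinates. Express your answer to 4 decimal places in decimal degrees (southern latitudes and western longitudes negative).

latitude -52.8808°, longitude 14.4497°

δ = 1351404/6371000 = 0.212118 rad (12.1535°).
Converting: φ₁ = -1.061097 rad, θ = 0.994838 rad.
Destination latitude: φ₂ = arcsin( sin φ₁ cos δ + cos φ₁ sin δ cos θ ) = arcsin(-0.797382) = -52.8808°.
Δλ = atan2( sin θ sin δ cos φ₁ , cos δ − sin φ₁ sin φ₂ ) = atan2(0.086149, 0.281560) = 0.296926 rad = 17.0126°.
Hence λ₂ = -2.5629° + 17.0126° = 14.4497°.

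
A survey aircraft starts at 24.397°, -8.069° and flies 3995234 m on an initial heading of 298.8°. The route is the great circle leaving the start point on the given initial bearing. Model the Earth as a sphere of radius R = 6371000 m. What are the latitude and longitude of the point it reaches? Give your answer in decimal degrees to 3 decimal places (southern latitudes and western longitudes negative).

Angular distance δ = d/R = 3995234 / 6371000 = 0.627097 rad.
Converting: φ₁ = 0.425808 rad, θ = 5.215044 rad.
Destination latitude: φ₂ = arcsin( sin φ₁ cos δ + cos φ₁ sin δ cos θ ) = arcsin(0.591915) = 36.293°.
Δλ = atan2( sin θ sin δ cos φ₁ , cos δ − sin φ₁ sin φ₂ ) = atan2(-0.468297, 0.565240) = -0.691874 rad = -39.641°.
λ₂ = λ₁ + Δλ = -47.710°.

latitude 36.293°, longitude -47.710°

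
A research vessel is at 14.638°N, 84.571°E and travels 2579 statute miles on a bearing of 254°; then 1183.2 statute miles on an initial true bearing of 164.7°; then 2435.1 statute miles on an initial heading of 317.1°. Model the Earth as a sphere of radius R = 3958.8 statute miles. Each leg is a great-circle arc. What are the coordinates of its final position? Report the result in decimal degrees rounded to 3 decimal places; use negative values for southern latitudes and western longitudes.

latitude 12.037°, longitude 29.805°

Apply the spherical direct solution leg by leg, carrying full precision between legs.
Leg 1: from (14.638°, 84.571°), δ = 2579/3958.8 = 0.651460 rad, θ = 254° → φ = 2.249°, λ = 48.887°.
Leg 2: from (2.249°, 48.887°), δ = 1183.2/3958.8 = 0.298878 rad, θ = 164.7° → φ = -14.258°, λ = 53.486°.
Leg 3: from (-14.258°, 53.486°), δ = 2435.1/3958.8 = 0.615111 rad, θ = 317.1° → φ = 12.037°, λ = 29.805°.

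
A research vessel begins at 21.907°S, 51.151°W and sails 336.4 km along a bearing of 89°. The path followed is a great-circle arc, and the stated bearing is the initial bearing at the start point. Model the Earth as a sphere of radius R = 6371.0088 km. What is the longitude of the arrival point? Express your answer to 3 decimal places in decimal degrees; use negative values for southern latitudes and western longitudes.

longitude -47.892°

Angular distance δ = d/R = 336.4 / 6371.0088 = 0.052802 rad.
Converting: φ₁ = -0.382349 rad, θ = 1.553343 rad.
Applying the spherical law of cosines for sides, sin φ₂ = sin φ₁ cos δ + cos φ₁ sin δ cos θ = -0.371727, so φ₂ = -21.822°.
For the longitude increment, Δλ = atan2( sin θ sin δ cos φ₁, cos δ − sin φ₁ sin φ₂ ) = atan2(0.048959, 0.859915) = 3.259°.
Hence λ₂ = -51.151° + 3.259° = -47.892°.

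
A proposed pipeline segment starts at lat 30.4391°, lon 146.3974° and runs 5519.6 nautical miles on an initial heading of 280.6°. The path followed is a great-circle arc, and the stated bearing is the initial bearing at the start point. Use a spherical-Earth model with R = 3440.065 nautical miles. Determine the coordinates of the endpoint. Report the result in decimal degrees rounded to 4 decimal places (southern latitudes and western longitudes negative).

δ = 5519.6/3440.065 = 1.604505 rad (91.9313°).
Converting: φ₁ = 0.531263 rad, θ = 4.897394 rad.
Applying the spherical law of cosines for sides, sin φ₂ = sin φ₁ cos δ + cos φ₁ sin δ cos θ = 0.141433, so φ₂ = 8.1308°.
Then Δλ = atan2(-0.846974, -0.105355) = -1.694550 rad, from sin θ sin δ cos φ₁ over cos δ − sin φ₁ sin φ₂.
Hence λ₂ = 146.3974° + -97.0906° = 49.3068°.

latitude 8.1308°, longitude 49.3068°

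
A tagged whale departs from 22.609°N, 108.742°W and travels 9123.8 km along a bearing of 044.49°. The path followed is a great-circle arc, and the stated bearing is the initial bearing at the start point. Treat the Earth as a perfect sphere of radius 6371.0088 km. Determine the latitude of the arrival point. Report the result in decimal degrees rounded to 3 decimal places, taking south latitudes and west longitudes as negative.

δ = 9123.8/6371.0088 = 1.432081 rad (82.0522°).
Converting: φ₁ = 0.394601 rad, θ = 0.776497 rad.
sin φ₂ = sin φ₁ cos δ + cos φ₁ sin δ cos θ = (0.384440)(0.138271) + (0.923150)(0.990394)(0.713373) = 0.705381
φ₂ = asin(0.705381) = 0.782961 rad = 44.860°.
Then Δλ = atan2(0.640715, -0.132906) = 1.775329 rad, from sin θ sin δ cos φ₁ over cos δ − sin φ₁ sin φ₂.
λ₂ = -108.742° + 101.719° = -7.023°.

latitude 44.860°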